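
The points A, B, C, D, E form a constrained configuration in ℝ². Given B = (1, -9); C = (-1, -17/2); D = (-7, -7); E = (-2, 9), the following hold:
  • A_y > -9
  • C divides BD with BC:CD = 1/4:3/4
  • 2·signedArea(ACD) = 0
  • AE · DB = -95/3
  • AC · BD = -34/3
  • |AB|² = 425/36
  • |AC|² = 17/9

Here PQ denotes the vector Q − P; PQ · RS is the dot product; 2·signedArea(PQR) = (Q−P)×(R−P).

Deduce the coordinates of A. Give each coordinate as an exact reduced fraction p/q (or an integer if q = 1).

A = (-7/3, -49/6)

1. A_x = -7/3  [2·signedArea(ACD) = 0 ∩ AC · BD = -34/3]
2. A_y = -49/6  [2·signedArea(ACD) = 0 ∩ AC · BD = -34/3]
   → A = (-7/3, -49/6)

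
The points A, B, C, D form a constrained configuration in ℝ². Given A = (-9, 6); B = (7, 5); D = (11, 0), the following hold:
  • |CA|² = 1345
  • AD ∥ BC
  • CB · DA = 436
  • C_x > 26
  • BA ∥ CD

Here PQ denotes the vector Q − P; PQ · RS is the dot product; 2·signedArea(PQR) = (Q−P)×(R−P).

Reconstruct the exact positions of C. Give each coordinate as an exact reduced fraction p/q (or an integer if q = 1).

1. C_x = 27  [BA ∥ CD ∩ AD ∥ BC]
2. C_y = -1  [BA ∥ CD ∩ AD ∥ BC]
   → C = (27, -1)

C = (27, -1)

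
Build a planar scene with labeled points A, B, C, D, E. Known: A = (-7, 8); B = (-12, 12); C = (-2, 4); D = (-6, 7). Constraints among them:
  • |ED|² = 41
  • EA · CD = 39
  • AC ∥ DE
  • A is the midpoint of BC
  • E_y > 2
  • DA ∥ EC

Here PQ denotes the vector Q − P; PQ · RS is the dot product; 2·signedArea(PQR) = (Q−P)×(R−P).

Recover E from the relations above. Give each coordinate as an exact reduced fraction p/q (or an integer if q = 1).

E = (-1, 3)

1. E_x = -1  [DA ∥ EC ∩ AC ∥ DE]
2. E_y = 3  [DA ∥ EC ∩ AC ∥ DE]
   → E = (-1, 3)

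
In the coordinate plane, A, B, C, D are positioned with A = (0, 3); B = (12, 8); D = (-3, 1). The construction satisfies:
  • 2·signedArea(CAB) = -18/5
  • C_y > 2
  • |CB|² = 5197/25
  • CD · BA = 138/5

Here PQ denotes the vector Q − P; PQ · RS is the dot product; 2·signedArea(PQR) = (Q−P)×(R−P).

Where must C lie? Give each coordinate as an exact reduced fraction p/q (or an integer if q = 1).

1. C_x = -6/5  [2·signedArea(CAB) = -18/5 ∩ CD · BA = 138/5]
2. C_y = 11/5  [2·signedArea(CAB) = -18/5 ∩ CD · BA = 138/5]
   → C = (-6/5, 11/5)

C = (-6/5, 11/5)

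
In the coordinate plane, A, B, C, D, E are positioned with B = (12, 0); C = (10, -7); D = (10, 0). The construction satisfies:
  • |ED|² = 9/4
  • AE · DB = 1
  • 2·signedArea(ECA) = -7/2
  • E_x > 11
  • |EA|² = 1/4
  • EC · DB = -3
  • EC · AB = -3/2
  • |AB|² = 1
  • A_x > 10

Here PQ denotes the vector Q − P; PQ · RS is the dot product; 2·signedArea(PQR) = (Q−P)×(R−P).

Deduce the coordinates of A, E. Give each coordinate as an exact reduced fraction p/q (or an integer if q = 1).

A = (11, 0)
E = (23/2, 0)

1. E_x = 23/2  [EC · DB = -3]
2. E_y = 0  [|ED|² = 9/4]
   → E = (23/2, 0)
3. A_x = 11  [AE · DB = 1 ∩ 2·signedArea(ECA) = -7/2]
4. A_y = 0  [AE · DB = 1 ∩ 2·signedArea(ECA) = -7/2]
   → A = (11, 0)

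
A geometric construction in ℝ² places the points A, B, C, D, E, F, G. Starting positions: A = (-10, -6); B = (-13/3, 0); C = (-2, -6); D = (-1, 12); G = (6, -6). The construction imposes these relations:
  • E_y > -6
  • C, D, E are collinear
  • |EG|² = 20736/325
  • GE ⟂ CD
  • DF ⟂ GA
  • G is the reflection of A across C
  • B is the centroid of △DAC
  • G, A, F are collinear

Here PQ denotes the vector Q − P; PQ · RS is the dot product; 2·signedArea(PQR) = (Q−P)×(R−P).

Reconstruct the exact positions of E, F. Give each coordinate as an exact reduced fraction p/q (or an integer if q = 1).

1. E_x = -642/325  [C, D, E are collinear ∩ GE ⟂ CD]
2. E_y = -1806/325  [C, D, E are collinear ∩ GE ⟂ CD]
   → E = (-642/325, -1806/325)
3. F_x = -1  [G, A, F are collinear ∩ DF ⟂ GA]
4. F_y = -6  [G, A, F are collinear ∩ DF ⟂ GA]
   → F = (-1, -6)

E = (-642/325, -1806/325)
F = (-1, -6)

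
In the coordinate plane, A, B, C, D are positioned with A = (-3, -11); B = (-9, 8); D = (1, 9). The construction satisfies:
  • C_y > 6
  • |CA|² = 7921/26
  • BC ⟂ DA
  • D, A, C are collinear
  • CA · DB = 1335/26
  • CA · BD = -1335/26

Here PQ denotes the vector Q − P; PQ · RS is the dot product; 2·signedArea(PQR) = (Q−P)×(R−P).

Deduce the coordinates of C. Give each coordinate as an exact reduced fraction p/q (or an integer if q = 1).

C = (11/26, 159/26)

1. C_x = 11/26  [D, A, C are collinear ∩ BC ⟂ DA]
2. C_y = 159/26  [D, A, C are collinear ∩ BC ⟂ DA]
   → C = (11/26, 159/26)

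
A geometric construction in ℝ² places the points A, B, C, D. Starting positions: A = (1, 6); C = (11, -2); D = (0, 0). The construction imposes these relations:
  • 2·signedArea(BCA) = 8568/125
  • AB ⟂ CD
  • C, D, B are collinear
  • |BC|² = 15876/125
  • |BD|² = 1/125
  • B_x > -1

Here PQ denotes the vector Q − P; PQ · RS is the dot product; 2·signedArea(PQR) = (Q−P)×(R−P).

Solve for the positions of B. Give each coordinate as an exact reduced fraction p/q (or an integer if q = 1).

B = (-11/125, 2/125)

1. B_x = -11/125  [C, D, B are collinear ∩ AB ⟂ CD]
2. B_y = 2/125  [C, D, B are collinear ∩ AB ⟂ CD]
   → B = (-11/125, 2/125)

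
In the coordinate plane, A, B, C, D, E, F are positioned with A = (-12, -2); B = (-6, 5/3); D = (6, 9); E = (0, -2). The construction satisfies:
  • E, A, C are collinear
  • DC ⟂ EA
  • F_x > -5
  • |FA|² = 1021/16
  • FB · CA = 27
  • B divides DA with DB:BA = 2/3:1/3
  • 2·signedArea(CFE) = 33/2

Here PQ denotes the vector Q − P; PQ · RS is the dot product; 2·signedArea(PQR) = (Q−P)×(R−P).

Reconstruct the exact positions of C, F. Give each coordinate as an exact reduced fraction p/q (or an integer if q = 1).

1. C_x = 6  [E, A, C are collinear ∩ DC ⟂ EA]
2. C_y = -2  [E, A, C are collinear ∩ DC ⟂ EA]
   → C = (6, -2)
3. F_x = -9/2  [FB · CA = 27 ∩ 2·signedArea(CFE) = 33/2]
4. F_y = 3/4  [FB · CA = 27 ∩ 2·signedArea(CFE) = 33/2]
   → F = (-9/2, 3/4)

C = (6, -2)
F = (-9/2, 3/4)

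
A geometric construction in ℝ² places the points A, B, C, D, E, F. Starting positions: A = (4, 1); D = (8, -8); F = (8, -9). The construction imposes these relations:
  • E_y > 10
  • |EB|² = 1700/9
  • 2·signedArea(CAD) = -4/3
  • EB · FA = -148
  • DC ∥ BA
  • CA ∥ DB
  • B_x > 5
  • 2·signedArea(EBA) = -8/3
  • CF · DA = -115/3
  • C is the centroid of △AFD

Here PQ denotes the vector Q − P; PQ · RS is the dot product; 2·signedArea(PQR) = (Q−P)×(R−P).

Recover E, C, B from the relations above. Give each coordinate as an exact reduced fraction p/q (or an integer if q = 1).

1. C_x = 20/3  [C is the centroid of △AFD]
2. C_y = -16/3  [C is the centroid of △AFD]
   → C = (20/3, -16/3)
3. B_x = 16/3  [DC ∥ BA ∩ CA ∥ DB]
4. B_y = -5/3  [DC ∥ BA ∩ CA ∥ DB]
   → B = (16/3, -5/3)
5. E_x = 0  [EB · FA = -148 ∩ 2·signedArea(EBA) = -8/3]
6. E_y = 11  [EB · FA = -148 ∩ 2·signedArea(EBA) = -8/3]
   → E = (0, 11)

B = (16/3, -5/3)
C = (20/3, -16/3)
E = (0, 11)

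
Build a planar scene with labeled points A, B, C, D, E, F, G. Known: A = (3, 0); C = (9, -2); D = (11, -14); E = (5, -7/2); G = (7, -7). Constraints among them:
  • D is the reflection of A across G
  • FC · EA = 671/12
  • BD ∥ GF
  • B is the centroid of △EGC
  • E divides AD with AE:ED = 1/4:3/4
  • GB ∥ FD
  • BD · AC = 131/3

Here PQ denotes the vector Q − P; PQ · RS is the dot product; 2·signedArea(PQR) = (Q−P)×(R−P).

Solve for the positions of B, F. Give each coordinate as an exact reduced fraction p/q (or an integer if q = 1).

B = (7, -25/6)
F = (11, -101/6)

1. B_x = 7  [B is the centroid of △EGC]
2. B_y = -25/6  [B is the centroid of △EGC]
   → B = (7, -25/6)
3. F_x = 11  [GB ∥ FD ∩ BD ∥ GF]
4. F_y = -101/6  [GB ∥ FD ∩ BD ∥ GF]
   → F = (11, -101/6)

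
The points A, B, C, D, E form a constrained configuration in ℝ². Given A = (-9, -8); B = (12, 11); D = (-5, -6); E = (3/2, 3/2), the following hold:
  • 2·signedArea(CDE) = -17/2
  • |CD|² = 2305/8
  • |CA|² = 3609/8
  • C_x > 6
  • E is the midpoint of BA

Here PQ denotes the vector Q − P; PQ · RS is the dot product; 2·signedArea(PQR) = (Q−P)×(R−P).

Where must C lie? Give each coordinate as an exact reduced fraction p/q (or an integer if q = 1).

C = (27/4, 25/4)

1. C_x = 27/4  [line -15/2·x + 13/2·y + 10 = 0 ∩ |CA|² = 3609/8]
2. C_y = 25/4  [line -15/2·x + 13/2·y + 10 = 0 ∩ |CA|² = 3609/8]
   → C = (27/4, 25/4)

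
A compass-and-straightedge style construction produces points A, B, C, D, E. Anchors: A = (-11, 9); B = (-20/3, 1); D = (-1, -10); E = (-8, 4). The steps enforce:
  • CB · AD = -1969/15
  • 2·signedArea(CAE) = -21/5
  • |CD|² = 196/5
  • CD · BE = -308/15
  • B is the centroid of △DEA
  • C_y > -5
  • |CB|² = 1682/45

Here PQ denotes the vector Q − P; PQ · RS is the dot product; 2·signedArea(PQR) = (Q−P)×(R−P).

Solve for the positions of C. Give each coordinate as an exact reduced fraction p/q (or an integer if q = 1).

1. C_x = -19/5  [2·signedArea(CAE) = -21/5 ∩ CB · AD = -1969/15]
2. C_y = -22/5  [2·signedArea(CAE) = -21/5 ∩ CB · AD = -1969/15]
   → C = (-19/5, -22/5)

C = (-19/5, -22/5)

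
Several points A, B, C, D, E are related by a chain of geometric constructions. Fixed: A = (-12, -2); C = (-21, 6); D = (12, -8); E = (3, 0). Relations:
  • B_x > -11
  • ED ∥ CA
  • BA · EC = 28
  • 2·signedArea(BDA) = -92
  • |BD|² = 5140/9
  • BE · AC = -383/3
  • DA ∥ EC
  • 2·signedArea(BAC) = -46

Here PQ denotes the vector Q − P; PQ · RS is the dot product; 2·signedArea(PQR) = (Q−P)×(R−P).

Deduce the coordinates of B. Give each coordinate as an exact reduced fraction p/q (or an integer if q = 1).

B = (-10, 4/3)

1. B_x = -10  [BA · EC = 28 ∩ 2·signedArea(BAC) = -46]
2. B_y = 4/3  [BA · EC = 28 ∩ 2·signedArea(BAC) = -46]
   → B = (-10, 4/3)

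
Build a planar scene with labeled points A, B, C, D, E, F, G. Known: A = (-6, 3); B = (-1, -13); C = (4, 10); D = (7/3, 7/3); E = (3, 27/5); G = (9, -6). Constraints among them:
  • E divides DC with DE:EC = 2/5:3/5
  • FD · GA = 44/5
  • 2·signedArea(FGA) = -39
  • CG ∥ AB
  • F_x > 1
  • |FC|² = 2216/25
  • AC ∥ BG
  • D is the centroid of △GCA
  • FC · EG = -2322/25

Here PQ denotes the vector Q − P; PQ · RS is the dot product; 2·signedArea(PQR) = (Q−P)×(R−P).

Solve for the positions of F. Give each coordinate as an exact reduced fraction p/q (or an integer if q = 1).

1. F_x = 2  [FC · EG = -2322/25 ∩ 2·signedArea(FGA) = -39]
2. F_y = 4/5  [FC · EG = -2322/25 ∩ 2·signedArea(FGA) = -39]
   → F = (2, 4/5)

F = (2, 4/5)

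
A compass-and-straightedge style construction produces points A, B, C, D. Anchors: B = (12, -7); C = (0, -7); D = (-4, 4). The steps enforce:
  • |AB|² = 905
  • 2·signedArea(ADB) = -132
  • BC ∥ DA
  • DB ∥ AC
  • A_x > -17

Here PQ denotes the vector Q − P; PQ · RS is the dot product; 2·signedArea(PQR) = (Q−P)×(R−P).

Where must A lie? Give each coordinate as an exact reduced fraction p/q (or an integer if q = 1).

1. A_x = -16  [DB ∥ AC ∩ BC ∥ DA]
2. A_y = 4  [DB ∥ AC ∩ BC ∥ DA]
   → A = (-16, 4)

A = (-16, 4)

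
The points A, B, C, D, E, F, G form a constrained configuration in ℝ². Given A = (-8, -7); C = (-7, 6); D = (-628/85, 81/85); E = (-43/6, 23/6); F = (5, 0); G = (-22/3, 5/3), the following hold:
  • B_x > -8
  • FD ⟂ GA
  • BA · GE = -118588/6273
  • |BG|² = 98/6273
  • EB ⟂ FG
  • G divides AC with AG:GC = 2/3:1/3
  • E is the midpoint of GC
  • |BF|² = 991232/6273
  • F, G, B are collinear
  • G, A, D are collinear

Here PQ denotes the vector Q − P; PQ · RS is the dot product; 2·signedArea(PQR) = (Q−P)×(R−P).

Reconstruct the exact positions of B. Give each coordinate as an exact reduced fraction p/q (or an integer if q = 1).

B = (-15593/2091, 3520/2091)

1. B_x = -15593/2091  [F, G, B are collinear ∩ EB ⟂ FG]
2. B_y = 3520/2091  [F, G, B are collinear ∩ EB ⟂ FG]
   → B = (-15593/2091, 3520/2091)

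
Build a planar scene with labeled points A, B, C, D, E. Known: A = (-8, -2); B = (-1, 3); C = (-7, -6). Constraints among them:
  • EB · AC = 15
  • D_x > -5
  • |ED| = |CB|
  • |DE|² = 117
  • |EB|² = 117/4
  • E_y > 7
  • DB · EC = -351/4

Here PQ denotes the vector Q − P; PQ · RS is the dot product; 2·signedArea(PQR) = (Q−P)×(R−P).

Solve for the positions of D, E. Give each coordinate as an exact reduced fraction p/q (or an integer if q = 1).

1. E_x = 2  [line -1·x + 4·y + -28 = 0 ∩ |EB|² = 117/4]
2. E_y = 15/2  [line -1·x + 4·y + -28 = 0 ∩ |EB|² = 117/4]
   → E = (2, 15/2)
3. D_x = -4  [line 9·x + 27/2·y + 225/4 = 0 ∩ |DE|² = 117]
4. D_y = -3/2  [line 9·x + 27/2·y + 225/4 = 0 ∩ |DE|² = 117]
   → D = (-4, -3/2)

D = (-4, -3/2)
E = (2, 15/2)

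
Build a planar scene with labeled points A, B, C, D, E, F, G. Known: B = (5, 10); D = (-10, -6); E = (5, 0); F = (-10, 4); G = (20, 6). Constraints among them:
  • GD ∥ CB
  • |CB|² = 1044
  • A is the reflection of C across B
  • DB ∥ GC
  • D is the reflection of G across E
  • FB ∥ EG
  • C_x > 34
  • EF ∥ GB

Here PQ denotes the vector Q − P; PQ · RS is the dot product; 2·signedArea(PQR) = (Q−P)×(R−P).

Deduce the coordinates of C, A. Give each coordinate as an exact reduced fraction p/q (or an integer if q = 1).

A = (-25, -2)
C = (35, 22)

1. C_x = 35  [GD ∥ CB ∩ DB ∥ GC]
2. C_y = 22  [GD ∥ CB ∩ DB ∥ GC]
   → C = (35, 22)
3. A_x = -25  [A is the reflection of C across B]
4. A_y = -2  [A is the reflection of C across B]
   → A = (-25, -2)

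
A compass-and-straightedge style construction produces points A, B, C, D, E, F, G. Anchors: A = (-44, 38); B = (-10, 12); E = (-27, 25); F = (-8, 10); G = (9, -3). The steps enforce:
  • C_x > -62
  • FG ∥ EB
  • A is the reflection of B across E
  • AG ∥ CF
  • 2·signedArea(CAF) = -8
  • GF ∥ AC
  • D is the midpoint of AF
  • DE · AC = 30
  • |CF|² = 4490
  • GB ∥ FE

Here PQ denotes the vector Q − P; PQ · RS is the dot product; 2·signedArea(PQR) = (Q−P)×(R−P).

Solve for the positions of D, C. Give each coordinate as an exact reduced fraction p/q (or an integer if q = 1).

1. D_x = -26  [D is the midpoint of AF]
2. D_y = 24  [D is the midpoint of AF]
   → D = (-26, 24)
3. C_x = -61  [AG ∥ CF ∩ GF ∥ AC]
4. C_y = 51  [AG ∥ CF ∩ GF ∥ AC]
   → C = (-61, 51)

C = (-61, 51)
D = (-26, 24)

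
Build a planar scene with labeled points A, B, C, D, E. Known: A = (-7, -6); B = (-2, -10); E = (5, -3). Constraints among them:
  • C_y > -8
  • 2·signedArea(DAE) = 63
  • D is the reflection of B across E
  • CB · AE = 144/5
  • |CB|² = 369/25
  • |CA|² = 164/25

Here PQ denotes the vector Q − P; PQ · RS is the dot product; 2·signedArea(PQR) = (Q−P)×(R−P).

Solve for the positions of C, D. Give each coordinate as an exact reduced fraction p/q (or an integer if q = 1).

C = (-5, -38/5)
D = (12, 4)

1. C_x = -5  [line -12·x + -3·y + -414/5 = 0 ∩ |CB|² = 369/25]
2. C_y = -38/5  [line -12·x + -3·y + -414/5 = 0 ∩ |CB|² = 369/25]
   → C = (-5, -38/5)
3. D_x = 12  [D is the reflection of B across E]
4. D_y = 4  [D is the reflection of B across E]
   → D = (12, 4)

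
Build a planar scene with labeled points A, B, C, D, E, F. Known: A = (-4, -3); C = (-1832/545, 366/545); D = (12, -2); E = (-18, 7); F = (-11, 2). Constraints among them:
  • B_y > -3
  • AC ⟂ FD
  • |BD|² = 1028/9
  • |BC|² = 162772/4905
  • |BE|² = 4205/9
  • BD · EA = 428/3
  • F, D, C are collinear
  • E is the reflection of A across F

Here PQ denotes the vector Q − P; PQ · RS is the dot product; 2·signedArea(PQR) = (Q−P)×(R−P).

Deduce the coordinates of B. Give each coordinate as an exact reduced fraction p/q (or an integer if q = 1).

1. B_x = 4/3  [line -14·x + 10·y + 136/3 = 0 ∩ |BE|² = 4205/9]
2. B_y = -8/3  [line -14·x + 10·y + 136/3 = 0 ∩ |BE|² = 4205/9]
   → B = (4/3, -8/3)

B = (4/3, -8/3)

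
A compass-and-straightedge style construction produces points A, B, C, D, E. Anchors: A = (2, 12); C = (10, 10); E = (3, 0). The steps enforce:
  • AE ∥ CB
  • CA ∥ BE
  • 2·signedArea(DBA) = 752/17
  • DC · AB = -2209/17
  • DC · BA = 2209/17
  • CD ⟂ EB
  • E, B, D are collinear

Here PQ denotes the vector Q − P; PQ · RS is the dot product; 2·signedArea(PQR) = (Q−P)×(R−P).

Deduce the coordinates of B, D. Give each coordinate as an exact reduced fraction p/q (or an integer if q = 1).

1. B_x = 11  [CA ∥ BE ∩ AE ∥ CB]
2. B_y = -2  [CA ∥ BE ∩ AE ∥ CB]
   → B = (11, -2)
3. D_x = 123/17  [E, B, D are collinear ∩ CD ⟂ EB]
4. D_y = -18/17  [E, B, D are collinear ∩ CD ⟂ EB]
   → D = (123/17, -18/17)

B = (11, -2)
D = (123/17, -18/17)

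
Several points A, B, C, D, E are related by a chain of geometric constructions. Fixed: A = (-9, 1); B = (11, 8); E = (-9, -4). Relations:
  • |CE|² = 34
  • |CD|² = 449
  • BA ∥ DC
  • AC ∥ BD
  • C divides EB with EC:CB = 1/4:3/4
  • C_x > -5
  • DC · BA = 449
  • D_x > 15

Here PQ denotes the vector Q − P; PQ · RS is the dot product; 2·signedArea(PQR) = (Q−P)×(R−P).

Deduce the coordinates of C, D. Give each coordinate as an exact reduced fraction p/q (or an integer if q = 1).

C = (-4, -1)
D = (16, 6)

1. C_x = -4  [C divides EB with EC:CB = 1/4:3/4]
2. C_y = -1  [C divides EB with EC:CB = 1/4:3/4]
   → C = (-4, -1)
3. D_x = 16  [BA ∥ DC ∩ AC ∥ BD]
4. D_y = 6  [BA ∥ DC ∩ AC ∥ BD]
   → D = (16, 6)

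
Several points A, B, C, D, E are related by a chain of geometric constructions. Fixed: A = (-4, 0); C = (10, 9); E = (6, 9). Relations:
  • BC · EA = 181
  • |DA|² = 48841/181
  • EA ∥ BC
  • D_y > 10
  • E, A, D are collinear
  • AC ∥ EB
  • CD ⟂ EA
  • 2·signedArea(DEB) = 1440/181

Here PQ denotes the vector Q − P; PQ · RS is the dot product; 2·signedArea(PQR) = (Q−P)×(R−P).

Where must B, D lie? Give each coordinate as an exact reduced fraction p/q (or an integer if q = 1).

1. B_x = 20  [EA ∥ BC ∩ AC ∥ EB]
2. B_y = 18  [EA ∥ BC ∩ AC ∥ EB]
   → B = (20, 18)
3. D_x = 1486/181  [E, A, D are collinear ∩ CD ⟂ EA]
4. D_y = 1989/181  [E, A, D are collinear ∩ CD ⟂ EA]
   → D = (1486/181, 1989/181)

B = (20, 18)
D = (1486/181, 1989/181)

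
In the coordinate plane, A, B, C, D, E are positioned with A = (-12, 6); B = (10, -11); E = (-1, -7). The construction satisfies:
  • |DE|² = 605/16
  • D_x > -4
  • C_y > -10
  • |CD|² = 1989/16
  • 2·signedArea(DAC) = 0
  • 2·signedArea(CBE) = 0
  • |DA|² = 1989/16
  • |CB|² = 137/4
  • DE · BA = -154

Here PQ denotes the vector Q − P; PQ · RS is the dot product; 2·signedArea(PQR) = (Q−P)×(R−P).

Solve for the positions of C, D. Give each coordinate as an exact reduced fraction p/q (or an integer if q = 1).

1. C_x = 9/2  [line -4·x + -11·y + -81 = 0 ∩ |CB|² = 137/4]
2. C_y = -9  [line -4·x + -11·y + -81 = 0 ∩ |CB|² = 137/4]
   → C = (9/2, -9)
3. D_x = -15/4  [2·signedArea(DAC) = 0 ∩ DE · BA = -154]
4. D_y = -3/2  [2·signedArea(DAC) = 0 ∩ DE · BA = -154]
   → D = (-15/4, -3/2)

C = (9/2, -9)
D = (-15/4, -3/2)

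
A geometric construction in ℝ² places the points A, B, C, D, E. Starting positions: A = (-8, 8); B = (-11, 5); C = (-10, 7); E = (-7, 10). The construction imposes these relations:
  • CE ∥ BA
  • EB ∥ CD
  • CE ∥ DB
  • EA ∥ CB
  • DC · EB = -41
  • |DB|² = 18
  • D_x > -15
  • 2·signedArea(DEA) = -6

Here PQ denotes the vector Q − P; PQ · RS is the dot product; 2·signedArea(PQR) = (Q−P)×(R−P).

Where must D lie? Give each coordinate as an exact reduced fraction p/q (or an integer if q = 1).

1. D_x = -14  [CE ∥ DB ∩ EB ∥ CD]
2. D_y = 2  [CE ∥ DB ∩ EB ∥ CD]
   → D = (-14, 2)

D = (-14, 2)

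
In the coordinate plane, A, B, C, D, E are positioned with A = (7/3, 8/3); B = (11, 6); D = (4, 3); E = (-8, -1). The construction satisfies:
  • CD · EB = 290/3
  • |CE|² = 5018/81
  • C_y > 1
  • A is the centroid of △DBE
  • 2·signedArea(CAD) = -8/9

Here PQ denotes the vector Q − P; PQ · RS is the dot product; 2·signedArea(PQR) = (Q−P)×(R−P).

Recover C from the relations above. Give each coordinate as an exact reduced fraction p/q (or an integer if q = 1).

C = (-5/9, 14/9)

1. C_x = -5/9  [2·signedArea(CAD) = -8/9 ∩ CD · EB = 290/3]
2. C_y = 14/9  [2·signedArea(CAD) = -8/9 ∩ CD · EB = 290/3]
   → C = (-5/9, 14/9)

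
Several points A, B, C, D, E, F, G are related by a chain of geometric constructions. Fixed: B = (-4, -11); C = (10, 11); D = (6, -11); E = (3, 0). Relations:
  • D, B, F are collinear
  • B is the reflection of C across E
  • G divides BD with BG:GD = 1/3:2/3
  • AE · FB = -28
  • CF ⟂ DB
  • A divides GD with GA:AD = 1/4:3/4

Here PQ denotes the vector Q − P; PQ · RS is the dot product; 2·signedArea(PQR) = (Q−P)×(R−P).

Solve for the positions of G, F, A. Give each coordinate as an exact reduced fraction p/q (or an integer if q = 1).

A = (1, -11)
F = (10, -11)
G = (-2/3, -11)

1. G_x = -2/3  [G divides BD with BG:GD = 1/3:2/3]
2. G_y = -11  [G divides BD with BG:GD = 1/3:2/3]
   → G = (-2/3, -11)
3. F_x = 10  [D, B, F are collinear ∩ CF ⟂ DB]
4. F_y = -11  [D, B, F are collinear ∩ CF ⟂ DB]
   → F = (10, -11)
5. A_x = 1  [A divides GD with GA:AD = 1/4:3/4]
6. A_y = -11  [A divides GD with GA:AD = 1/4:3/4]
   → A = (1, -11)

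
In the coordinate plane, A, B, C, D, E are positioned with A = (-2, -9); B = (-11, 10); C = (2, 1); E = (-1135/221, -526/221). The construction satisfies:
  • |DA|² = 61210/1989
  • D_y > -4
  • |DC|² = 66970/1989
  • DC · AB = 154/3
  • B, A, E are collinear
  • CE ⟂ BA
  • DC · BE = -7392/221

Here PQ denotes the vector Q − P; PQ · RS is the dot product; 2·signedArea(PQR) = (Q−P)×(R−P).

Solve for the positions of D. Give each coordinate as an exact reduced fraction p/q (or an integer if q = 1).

1. D_x = -1135/663  [line -1296/221·x + 2736/221·y + 7248/221 = 0 ∩ |DA|² = 61210/1989]
2. D_y = -2294/663  [line -1296/221·x + 2736/221·y + 7248/221 = 0 ∩ |DA|² = 61210/1989]
   → D = (-1135/663, -2294/663)

D = (-1135/663, -2294/663)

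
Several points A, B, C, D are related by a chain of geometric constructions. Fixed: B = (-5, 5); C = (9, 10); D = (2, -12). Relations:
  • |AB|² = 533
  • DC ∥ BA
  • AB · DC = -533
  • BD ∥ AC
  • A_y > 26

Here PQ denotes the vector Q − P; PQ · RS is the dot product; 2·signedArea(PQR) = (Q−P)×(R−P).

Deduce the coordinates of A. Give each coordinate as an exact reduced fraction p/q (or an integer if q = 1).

1. A_x = 2  [BD ∥ AC ∩ DC ∥ BA]
2. A_y = 27  [BD ∥ AC ∩ DC ∥ BA]
   → A = (2, 27)

A = (2, 27)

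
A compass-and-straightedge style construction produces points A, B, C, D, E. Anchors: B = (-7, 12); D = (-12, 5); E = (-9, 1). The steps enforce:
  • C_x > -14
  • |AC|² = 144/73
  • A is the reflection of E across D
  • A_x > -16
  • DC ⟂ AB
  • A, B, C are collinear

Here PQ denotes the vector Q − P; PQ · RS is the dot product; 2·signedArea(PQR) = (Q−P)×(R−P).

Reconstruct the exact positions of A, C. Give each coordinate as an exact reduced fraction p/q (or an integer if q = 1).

A = (-15, 9)
C = (-999/73, 693/73)

1. A_x = -15  [A is the reflection of E across D]
2. A_y = 9  [A is the reflection of E across D]
   → A = (-15, 9)
3. C_x = -999/73  [A, B, C are collinear ∩ DC ⟂ AB]
4. C_y = 693/73  [A, B, C are collinear ∩ DC ⟂ AB]
   → C = (-999/73, 693/73)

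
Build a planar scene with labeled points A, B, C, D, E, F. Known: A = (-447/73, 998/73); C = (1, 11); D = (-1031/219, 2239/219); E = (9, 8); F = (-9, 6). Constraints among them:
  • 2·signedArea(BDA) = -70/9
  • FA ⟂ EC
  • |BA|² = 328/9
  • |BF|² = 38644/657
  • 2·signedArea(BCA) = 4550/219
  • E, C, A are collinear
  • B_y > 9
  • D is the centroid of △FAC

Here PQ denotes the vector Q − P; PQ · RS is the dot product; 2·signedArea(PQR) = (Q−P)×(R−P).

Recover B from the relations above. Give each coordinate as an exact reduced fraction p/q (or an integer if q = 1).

B = (-149/73, 2020/219)

1. B_x = -149/73  [2·signedArea(BCA) = 4550/219 ∩ 2·signedArea(BDA) = -70/9]
2. B_y = 2020/219  [2·signedArea(BCA) = 4550/219 ∩ 2·signedArea(BDA) = -70/9]
   → B = (-149/73, 2020/219)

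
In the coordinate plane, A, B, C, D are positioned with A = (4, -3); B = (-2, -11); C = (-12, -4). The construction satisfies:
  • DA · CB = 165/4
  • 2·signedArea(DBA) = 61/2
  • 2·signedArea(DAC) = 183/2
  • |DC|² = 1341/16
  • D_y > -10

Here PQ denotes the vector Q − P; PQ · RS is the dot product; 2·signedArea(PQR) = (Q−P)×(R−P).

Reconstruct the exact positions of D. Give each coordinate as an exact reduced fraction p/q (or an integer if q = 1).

1. D_x = -9/2  [2·signedArea(DBA) = 61/2 ∩ 2·signedArea(DAC) = 183/2]
2. D_y = -37/4  [2·signedArea(DBA) = 61/2 ∩ 2·signedArea(DAC) = 183/2]
   → D = (-9/2, -37/4)

D = (-9/2, -37/4)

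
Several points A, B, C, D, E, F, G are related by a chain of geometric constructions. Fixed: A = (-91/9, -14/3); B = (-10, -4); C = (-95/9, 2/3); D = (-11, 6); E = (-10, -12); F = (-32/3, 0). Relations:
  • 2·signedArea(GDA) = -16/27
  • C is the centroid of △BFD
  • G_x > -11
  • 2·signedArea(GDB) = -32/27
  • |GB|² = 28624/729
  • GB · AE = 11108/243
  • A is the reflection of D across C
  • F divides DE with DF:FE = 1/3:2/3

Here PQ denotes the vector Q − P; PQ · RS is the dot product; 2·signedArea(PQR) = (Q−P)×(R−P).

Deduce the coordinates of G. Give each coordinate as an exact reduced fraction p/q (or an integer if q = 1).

G = (-290/27, 20/9)

1. G_x = -290/27  [2·signedArea(GDA) = -16/27 ∩ GB · AE = 11108/243]
2. G_y = 20/9  [2·signedArea(GDA) = -16/27 ∩ GB · AE = 11108/243]
   → G = (-290/27, 20/9)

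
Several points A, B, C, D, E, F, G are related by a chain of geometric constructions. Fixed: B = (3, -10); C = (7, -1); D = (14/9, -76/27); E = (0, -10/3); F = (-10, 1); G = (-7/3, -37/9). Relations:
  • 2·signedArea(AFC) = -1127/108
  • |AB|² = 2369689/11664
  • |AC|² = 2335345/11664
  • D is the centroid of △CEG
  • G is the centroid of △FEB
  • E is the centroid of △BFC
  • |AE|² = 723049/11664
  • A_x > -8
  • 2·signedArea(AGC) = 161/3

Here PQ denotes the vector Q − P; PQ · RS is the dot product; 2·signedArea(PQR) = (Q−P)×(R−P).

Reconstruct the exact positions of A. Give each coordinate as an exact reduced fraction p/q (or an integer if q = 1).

A = (-64/9, 5/108)

1. A_x = -64/9  [2·signedArea(AGC) = 161/3 ∩ 2·signedArea(AFC) = -1127/108]
2. A_y = 5/108  [2·signedArea(AGC) = 161/3 ∩ 2·signedArea(AFC) = -1127/108]
   → A = (-64/9, 5/108)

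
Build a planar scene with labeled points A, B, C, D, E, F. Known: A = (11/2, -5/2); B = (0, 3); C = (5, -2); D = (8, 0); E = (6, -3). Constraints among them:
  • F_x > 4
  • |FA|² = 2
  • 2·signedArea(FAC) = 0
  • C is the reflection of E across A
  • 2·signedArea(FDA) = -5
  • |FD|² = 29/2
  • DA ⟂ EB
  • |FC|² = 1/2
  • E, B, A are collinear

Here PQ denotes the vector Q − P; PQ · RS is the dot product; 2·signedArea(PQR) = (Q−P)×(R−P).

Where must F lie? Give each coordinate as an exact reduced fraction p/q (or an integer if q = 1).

F = (9/2, -3/2)

1. F_x = 9/2  [2·signedArea(FAC) = 0 ∩ 2·signedArea(FDA) = -5]
2. F_y = -3/2  [2·signedArea(FAC) = 0 ∩ 2·signedArea(FDA) = -5]
   → F = (9/2, -3/2)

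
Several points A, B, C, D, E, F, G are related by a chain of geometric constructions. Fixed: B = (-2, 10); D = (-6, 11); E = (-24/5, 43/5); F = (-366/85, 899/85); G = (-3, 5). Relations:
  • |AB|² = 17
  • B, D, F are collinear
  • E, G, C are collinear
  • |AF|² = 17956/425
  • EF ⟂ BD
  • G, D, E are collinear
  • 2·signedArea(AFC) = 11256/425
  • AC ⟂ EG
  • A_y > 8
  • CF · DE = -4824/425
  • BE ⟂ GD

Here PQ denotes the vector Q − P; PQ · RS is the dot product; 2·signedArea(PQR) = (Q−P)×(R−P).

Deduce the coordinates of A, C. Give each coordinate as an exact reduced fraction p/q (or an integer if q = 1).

A = (2, 9)
C = (-18/5, 31/5)

1. C_x = -18/5  [E, G, C are collinear ∩ CF · DE = -4824/425]
2. C_y = 31/5  [E, G, C are collinear ∩ CF · DE = -4824/425]
   → C = (-18/5, 31/5)
3. A_x = 2  [2·signedArea(AFC) = 11256/425 ∩ AC ⟂ EG]
4. A_y = 9  [2·signedArea(AFC) = 11256/425 ∩ AC ⟂ EG]
   → A = (2, 9)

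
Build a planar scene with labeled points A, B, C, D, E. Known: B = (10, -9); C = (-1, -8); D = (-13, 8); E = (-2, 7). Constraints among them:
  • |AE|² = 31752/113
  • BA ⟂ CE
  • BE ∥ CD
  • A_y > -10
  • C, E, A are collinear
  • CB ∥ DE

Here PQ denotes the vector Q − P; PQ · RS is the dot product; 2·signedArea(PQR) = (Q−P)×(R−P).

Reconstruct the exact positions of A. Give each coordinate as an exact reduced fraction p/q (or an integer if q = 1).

1. A_x = -100/113  [C, E, A are collinear ∩ BA ⟂ CE]
2. A_y = -1099/113  [C, E, A are collinear ∩ BA ⟂ CE]
   → A = (-100/113, -1099/113)

A = (-100/113, -1099/113)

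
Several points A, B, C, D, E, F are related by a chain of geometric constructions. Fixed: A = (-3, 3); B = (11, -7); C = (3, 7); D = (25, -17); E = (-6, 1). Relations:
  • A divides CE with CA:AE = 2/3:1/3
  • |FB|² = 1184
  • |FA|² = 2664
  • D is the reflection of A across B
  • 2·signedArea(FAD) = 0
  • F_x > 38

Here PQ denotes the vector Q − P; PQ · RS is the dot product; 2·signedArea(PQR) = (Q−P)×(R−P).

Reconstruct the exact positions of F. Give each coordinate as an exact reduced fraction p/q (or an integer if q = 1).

1. F_x = 39  [line 20·x + 28·y + -24 = 0 ∩ |FA|² = 2664]
2. F_y = -27  [line 20·x + 28·y + -24 = 0 ∩ |FA|² = 2664]
   → F = (39, -27)

F = (39, -27)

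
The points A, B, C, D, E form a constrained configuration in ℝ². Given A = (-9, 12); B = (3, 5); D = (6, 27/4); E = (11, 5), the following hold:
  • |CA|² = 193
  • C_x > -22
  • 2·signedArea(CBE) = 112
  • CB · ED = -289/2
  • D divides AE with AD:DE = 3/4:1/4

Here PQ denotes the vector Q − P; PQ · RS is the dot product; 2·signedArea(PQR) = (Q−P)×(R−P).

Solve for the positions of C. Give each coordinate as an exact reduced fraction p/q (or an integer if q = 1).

C = (-21, 19)

1. C_x = -21  [CB · ED = -289/2 ∩ 2·signedArea(CBE) = 112]
2. C_y = 19  [CB · ED = -289/2 ∩ 2·signedArea(CBE) = 112]
   → C = (-21, 19)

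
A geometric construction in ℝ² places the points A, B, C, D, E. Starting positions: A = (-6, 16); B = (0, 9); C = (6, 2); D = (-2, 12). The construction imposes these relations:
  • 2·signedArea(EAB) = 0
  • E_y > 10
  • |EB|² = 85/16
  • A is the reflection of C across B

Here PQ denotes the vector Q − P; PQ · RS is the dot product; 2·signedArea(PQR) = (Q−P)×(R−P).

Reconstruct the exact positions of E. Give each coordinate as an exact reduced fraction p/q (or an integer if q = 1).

1. E_x = -3/2  [line 7·x + 6·y + -54 = 0 ∩ |EB|² = 85/16]
2. E_y = 43/4  [line 7·x + 6·y + -54 = 0 ∩ |EB|² = 85/16]
   → E = (-3/2, 43/4)

E = (-3/2, 43/4)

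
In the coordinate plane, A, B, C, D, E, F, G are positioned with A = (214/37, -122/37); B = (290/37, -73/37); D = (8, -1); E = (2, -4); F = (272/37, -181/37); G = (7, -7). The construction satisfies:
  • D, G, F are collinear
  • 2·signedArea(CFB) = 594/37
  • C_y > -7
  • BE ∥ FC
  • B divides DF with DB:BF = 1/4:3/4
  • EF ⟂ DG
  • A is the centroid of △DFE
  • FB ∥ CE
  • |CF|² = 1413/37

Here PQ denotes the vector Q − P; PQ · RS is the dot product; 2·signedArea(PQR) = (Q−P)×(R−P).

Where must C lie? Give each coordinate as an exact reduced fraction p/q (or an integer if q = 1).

1. C_x = 56/37  [FB ∥ CE ∩ BE ∥ FC]
2. C_y = -256/37  [FB ∥ CE ∩ BE ∥ FC]
   → C = (56/37, -256/37)

C = (56/37, -256/37)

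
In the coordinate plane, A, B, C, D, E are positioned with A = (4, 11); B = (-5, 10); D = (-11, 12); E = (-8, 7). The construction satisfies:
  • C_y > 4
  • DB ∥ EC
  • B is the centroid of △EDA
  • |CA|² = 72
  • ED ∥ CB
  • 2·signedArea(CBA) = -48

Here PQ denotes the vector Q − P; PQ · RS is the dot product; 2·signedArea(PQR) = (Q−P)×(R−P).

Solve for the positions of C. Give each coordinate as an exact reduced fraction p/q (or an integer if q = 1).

1. C_x = -2  [ED ∥ CB ∩ DB ∥ EC]
2. C_y = 5  [ED ∥ CB ∩ DB ∥ EC]
   → C = (-2, 5)

C = (-2, 5)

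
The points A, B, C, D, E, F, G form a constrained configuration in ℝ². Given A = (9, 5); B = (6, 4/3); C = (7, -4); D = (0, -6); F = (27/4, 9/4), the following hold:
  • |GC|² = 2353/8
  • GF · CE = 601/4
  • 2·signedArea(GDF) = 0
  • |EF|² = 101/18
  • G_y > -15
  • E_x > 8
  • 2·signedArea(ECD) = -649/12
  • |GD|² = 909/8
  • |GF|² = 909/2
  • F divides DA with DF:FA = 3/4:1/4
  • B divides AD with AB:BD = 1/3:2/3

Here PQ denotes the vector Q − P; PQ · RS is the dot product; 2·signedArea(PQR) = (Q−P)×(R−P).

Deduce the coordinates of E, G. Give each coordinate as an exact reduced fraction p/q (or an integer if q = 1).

E = (33/4, 49/12)
G = (-27/4, -57/4)

1. E_x = 33/4  [line 2·x + -7·y + 145/12 = 0 ∩ |EF|² = 101/18]
2. E_y = 49/12  [line 2·x + -7·y + 145/12 = 0 ∩ |EF|² = 101/18]
   → E = (33/4, 49/12)
3. G_x = -27/4  [2·signedArea(GDF) = 0 ∩ GF · CE = 601/4]
4. G_y = -57/4  [2·signedArea(GDF) = 0 ∩ GF · CE = 601/4]
   → G = (-27/4, -57/4)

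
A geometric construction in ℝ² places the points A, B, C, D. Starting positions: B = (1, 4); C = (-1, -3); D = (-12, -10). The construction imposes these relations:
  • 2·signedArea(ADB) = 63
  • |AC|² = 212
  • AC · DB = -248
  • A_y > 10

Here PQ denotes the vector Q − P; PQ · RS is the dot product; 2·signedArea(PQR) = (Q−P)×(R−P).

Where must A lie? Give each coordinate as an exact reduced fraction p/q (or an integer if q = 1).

A = (3, 11)

1. A_x = 3  [AC · DB = -248 ∩ 2·signedArea(ADB) = 63]
2. A_y = 11  [AC · DB = -248 ∩ 2·signedArea(ADB) = 63]
   → A = (3, 11)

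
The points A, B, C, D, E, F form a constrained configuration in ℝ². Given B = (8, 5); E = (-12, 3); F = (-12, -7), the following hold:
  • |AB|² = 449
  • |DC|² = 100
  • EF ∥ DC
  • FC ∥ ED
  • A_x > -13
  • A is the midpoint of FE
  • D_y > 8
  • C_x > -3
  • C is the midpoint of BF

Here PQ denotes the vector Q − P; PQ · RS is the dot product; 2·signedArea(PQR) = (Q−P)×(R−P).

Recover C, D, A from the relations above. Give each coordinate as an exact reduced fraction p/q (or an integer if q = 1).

1. C_x = -2  [C is the midpoint of BF]
2. C_y = -1  [C is the midpoint of BF]
   → C = (-2, -1)
3. D_x = -2  [EF ∥ DC ∩ FC ∥ ED]
4. D_y = 9  [EF ∥ DC ∩ FC ∥ ED]
   → D = (-2, 9)
5. A_x = -12  [A is the midpoint of FE]
6. A_y = -2  [A is the midpoint of FE]
   → A = (-12, -2)

A = (-12, -2)
C = (-2, -1)
D = (-2, 9)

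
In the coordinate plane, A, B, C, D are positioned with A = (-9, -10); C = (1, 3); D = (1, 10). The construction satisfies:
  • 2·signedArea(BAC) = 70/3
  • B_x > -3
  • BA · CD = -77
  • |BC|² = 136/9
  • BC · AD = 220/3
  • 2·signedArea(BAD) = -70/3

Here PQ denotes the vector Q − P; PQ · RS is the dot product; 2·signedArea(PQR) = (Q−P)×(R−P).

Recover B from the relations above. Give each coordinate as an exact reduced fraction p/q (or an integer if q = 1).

B = (-7/3, 1)

1. B_x = -7/3  [2·signedArea(BAC) = 70/3 ∩ 2·signedArea(BAD) = -70/3]
2. B_y = 1  [2·signedArea(BAC) = 70/3 ∩ 2·signedArea(BAD) = -70/3]
   → B = (-7/3, 1)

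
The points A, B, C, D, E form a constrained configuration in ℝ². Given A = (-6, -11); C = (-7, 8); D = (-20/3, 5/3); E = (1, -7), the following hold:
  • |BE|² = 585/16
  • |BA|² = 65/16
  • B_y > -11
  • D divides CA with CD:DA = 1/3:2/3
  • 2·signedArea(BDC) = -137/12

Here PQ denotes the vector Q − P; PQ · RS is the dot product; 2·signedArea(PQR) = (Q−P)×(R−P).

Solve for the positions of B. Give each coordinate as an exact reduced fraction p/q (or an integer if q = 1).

1. B_x = -17/4  [line -19/3·x + -1/3·y + -121/4 = 0 ∩ |BA|² = 65/16]
2. B_y = -10  [line -19/3·x + -1/3·y + -121/4 = 0 ∩ |BA|² = 65/16]
   → B = (-17/4, -10)

B = (-17/4, -10)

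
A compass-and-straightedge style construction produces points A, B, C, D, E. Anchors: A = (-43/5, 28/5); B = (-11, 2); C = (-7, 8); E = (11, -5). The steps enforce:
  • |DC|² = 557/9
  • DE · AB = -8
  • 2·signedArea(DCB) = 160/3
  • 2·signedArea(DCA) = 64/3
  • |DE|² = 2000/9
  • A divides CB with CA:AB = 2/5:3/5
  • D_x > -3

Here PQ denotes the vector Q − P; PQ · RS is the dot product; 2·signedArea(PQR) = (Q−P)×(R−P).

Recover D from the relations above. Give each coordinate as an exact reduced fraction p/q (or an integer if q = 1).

1. D_x = -7/3  [2·signedArea(DCA) = 64/3 ∩ DE · AB = -8]
2. D_y = 5/3  [2·signedArea(DCA) = 64/3 ∩ DE · AB = -8]
   → D = (-7/3, 5/3)

D = (-7/3, 5/3)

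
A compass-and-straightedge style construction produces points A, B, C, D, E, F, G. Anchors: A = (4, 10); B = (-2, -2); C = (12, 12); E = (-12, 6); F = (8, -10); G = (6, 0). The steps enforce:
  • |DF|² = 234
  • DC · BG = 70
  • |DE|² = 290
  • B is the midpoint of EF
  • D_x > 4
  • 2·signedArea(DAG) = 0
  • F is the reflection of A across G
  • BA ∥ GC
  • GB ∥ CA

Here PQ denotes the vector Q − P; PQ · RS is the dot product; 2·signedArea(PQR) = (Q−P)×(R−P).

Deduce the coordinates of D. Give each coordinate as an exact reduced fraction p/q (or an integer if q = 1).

1. D_x = 5  [2·signedArea(DAG) = 0 ∩ DC · BG = 70]
2. D_y = 5  [2·signedArea(DAG) = 0 ∩ DC · BG = 70]
   → D = (5, 5)

D = (5, 5)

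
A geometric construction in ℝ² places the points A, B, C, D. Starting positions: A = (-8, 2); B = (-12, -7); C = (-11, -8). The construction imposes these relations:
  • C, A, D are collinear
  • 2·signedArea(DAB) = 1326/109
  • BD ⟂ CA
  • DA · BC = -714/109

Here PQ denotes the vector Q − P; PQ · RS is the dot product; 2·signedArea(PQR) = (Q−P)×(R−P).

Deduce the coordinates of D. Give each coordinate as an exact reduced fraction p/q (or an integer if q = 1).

1. D_x = -1178/109  [C, A, D are collinear ∩ BD ⟂ CA]
2. D_y = -802/109  [C, A, D are collinear ∩ BD ⟂ CA]
   → D = (-1178/109, -802/109)

D = (-1178/109, -802/109)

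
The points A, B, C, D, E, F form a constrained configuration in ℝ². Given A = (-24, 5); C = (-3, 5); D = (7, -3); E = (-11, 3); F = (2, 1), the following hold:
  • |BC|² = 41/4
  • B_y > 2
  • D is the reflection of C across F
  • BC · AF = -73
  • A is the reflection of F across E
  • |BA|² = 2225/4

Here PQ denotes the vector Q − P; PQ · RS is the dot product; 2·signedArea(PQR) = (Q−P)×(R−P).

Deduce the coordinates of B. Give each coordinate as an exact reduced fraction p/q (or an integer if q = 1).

1. B_x = -1/2  [line -26·x + 4·y + -25 = 0 ∩ |BA|² = 2225/4]
2. B_y = 3  [line -26·x + 4·y + -25 = 0 ∩ |BA|² = 2225/4]
   → B = (-1/2, 3)

B = (-1/2, 3)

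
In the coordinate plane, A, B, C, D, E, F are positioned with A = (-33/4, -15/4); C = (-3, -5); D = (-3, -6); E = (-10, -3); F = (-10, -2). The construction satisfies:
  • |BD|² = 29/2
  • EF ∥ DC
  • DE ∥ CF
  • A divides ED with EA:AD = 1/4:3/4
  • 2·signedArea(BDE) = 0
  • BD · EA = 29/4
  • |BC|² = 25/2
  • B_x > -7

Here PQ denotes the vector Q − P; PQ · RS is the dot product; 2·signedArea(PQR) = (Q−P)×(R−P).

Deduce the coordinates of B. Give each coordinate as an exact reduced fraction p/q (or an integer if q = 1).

B = (-13/2, -9/2)

1. B_x = -13/2  [2·signedArea(BDE) = 0 ∩ BD · EA = 29/4]
2. B_y = -9/2  [2·signedArea(BDE) = 0 ∩ BD · EA = 29/4]
   → B = (-13/2, -9/2)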